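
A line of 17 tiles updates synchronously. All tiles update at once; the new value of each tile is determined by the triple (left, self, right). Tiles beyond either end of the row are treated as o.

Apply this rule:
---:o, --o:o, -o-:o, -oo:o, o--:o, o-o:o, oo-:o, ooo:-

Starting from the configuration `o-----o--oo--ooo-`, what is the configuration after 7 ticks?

oooooooooooooo-oo

tick 1: oooooooooooooo-oo
tick 2: -------------ooo-
tick 3: oooooooooooooo-oo  (repeats tick 1; period 2)
tick 7: oooooooooooooo-oo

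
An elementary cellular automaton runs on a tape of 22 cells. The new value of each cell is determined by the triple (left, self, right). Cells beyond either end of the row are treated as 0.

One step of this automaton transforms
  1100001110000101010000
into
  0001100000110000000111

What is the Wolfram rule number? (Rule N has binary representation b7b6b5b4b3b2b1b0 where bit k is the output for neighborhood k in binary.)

position 7: 111 → 0  (bit 7 = 0)
position 1: 110 → 0  (bit 6 = 0)
position 14: 101 → 0  (bit 5 = 0)
position 2: 100 → 0  (bit 4 = 0)
position 0: 011 → 0  (bit 3 = 0)
position 13: 010 → 0  (bit 2 = 0)
position 5: 001 → 0  (bit 1 = 0)
position 3: 000 → 1  (bit 0 = 1)
bits b7..b0 = 00000001 = 1

1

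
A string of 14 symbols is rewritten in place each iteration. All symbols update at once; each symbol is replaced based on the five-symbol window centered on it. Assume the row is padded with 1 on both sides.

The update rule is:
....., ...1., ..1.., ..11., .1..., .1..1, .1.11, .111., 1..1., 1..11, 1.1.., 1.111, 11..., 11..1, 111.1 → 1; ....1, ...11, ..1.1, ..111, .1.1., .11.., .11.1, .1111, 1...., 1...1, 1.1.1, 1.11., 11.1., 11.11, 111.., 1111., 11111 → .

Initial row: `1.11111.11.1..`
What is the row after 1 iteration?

1.1...1....111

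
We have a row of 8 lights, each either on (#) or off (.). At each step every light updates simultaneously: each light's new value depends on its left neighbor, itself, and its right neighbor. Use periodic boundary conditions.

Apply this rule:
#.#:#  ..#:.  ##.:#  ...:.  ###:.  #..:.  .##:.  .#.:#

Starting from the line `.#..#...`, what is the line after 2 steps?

.#..#...  (fixed point — unchanged through step 2)

.#..#...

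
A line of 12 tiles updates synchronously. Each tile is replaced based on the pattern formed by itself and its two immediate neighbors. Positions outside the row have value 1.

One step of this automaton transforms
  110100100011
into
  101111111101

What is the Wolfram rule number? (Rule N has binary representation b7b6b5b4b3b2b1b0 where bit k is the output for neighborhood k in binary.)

183

position 0: 111 → 1  (bit 7 = 1)
position 1: 110 → 0  (bit 6 = 0)
position 2: 101 → 1  (bit 5 = 1)
position 4: 100 → 1  (bit 4 = 1)
position 10: 011 → 0  (bit 3 = 0)
position 3: 010 → 1  (bit 2 = 1)
position 5: 001 → 1  (bit 1 = 1)
position 8: 000 → 1  (bit 0 = 1)
bits b7..b0 = 10110111 = 183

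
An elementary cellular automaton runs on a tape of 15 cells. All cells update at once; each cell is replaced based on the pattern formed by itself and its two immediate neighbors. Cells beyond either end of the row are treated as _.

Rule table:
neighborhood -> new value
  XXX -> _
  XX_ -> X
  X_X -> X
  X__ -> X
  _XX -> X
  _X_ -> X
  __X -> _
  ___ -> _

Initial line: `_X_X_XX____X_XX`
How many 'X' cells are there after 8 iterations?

_XXXXXXX___XXXX
_X_____XX__X__X
_XX____XXX_XX_X
_XXX___X_XXXXXX
_X_XX__XXX____X
_XXXXX_X_XX___X
_X___XXXXXXX__X
_XX__X_____XX_X
count of X: 6

6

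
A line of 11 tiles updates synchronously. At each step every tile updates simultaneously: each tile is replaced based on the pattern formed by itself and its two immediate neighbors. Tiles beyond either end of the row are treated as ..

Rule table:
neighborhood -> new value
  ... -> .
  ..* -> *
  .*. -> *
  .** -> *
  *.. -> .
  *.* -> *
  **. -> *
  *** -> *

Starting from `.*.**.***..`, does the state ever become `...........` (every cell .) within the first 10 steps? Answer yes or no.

step 1: *********..
step 2: *********..  (fixed point — unchanged through step 10)
step 10 is *********.., still not uniform .

no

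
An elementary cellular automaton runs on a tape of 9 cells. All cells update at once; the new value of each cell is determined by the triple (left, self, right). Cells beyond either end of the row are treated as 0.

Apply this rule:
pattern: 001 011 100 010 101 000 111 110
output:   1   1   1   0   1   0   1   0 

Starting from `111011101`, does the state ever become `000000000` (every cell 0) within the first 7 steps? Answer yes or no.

step 1: 110111010
step 2: 101110101
step 3: 011101010
step 4: 111010101
step 5: 110101010
step 6: 101010101
step 7: 010101010
step 7 is 010101010, still not uniform 0

no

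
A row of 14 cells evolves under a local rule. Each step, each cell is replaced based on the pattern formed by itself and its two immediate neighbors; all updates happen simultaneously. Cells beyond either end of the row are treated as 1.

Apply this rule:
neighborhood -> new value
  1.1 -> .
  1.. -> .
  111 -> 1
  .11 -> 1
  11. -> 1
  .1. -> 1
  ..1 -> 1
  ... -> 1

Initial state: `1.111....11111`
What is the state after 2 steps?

1.111.11111111
1.111.11111111

1.111.11111111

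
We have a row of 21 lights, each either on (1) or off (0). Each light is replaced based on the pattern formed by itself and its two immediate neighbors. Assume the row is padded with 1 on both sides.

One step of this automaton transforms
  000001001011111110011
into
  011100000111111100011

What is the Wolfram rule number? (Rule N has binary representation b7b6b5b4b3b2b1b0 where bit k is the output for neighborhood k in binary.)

169

position 11: 111 → 1  (bit 7 = 1)
position 16: 110 → 0  (bit 6 = 0)
position 9: 101 → 1  (bit 5 = 1)
position 0: 100 → 0  (bit 4 = 0)
position 10: 011 → 1  (bit 3 = 1)
position 5: 010 → 0  (bit 2 = 0)
position 4: 001 → 0  (bit 1 = 0)
position 1: 000 → 1  (bit 0 = 1)
bits b7..b0 = 10101001 = 169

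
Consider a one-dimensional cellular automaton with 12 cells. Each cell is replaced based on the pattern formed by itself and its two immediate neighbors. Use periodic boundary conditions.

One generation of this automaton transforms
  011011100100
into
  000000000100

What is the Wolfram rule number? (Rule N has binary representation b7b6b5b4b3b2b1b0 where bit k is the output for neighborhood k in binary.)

position 5: 111 → 0  (bit 7 = 0)
position 2: 110 → 0  (bit 6 = 0)
position 3: 101 → 0  (bit 5 = 0)
position 7: 100 → 0  (bit 4 = 0)
position 1: 011 → 0  (bit 3 = 0)
position 9: 010 → 1  (bit 2 = 1)
position 0: 001 → 0  (bit 1 = 0)
position 11: 000 → 0  (bit 0 = 0)
bits b7..b0 = 00000100 = 4

4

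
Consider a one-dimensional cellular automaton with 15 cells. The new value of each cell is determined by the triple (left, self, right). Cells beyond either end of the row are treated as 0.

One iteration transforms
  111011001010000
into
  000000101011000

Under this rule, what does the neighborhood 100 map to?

1

At position 6 the neighborhood is 100; the next row has 1 there.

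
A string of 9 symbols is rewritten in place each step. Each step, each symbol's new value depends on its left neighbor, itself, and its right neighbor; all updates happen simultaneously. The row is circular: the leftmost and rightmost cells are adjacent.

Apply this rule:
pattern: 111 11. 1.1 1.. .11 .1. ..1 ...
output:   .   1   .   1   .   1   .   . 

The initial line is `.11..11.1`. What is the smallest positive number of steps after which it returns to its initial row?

..11..1.1
1..11.1.1
11..1.1..
.11.1.11.
..1.1..11
1.1.11..1
1.1..11..
1.11..11.
1..11..1.
11..11.1.
.11..1.1.
..11.1.11
1..1.1..1
11.1.11..
.1.1..11.
.1.11..11
.1..11..1
.11..11.1

18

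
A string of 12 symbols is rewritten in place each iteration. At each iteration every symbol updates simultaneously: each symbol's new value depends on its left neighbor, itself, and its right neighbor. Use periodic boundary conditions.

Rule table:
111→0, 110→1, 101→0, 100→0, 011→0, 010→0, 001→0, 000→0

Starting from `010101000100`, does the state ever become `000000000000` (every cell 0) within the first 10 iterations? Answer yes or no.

yes

iteration 1: 000000000000
all cells are 0 at iteration 1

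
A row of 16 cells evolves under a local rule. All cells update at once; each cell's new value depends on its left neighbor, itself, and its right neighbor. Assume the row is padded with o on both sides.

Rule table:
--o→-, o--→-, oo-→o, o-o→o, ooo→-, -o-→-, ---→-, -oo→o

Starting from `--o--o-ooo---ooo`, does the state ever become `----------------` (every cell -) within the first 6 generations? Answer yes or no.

yes

------oo-o---o--
------ooo-------
------o-o-------
-------o--------
----------------
all cells are - at generation 5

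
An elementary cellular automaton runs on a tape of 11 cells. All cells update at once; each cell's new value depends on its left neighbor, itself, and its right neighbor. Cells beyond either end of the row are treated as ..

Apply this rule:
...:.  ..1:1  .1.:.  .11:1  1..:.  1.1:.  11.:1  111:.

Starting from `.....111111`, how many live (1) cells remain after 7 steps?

step 1: ....11....1
step 2: ...111...1.
step 3: ..11.1..1..
step 4: .111...1...
step 5: 11.1..1....
step 6: 11...1.....
step 7: 11..1......
count of 1: 3

3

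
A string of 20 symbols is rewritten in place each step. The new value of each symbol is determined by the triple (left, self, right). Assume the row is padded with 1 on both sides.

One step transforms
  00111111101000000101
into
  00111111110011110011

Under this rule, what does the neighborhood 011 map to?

At position 2 the neighborhood is 011; the next row has 1 there.

1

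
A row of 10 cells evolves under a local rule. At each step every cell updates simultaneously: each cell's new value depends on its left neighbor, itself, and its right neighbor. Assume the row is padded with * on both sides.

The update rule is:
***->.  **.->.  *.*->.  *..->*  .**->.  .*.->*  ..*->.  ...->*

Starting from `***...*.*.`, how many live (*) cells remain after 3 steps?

5

step 1: ...**.*.*.
step 2: **....*.*.
step 3: ..***.*.*.
count of *: 5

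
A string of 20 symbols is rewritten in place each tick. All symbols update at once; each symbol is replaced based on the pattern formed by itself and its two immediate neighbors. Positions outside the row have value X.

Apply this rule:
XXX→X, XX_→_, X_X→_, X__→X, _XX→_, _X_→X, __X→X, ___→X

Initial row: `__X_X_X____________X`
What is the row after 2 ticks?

tick 1: XXX_X_XXXXXXXXXXXXX_
tick 2: XX__X__XXXXXXXXXXX__

XX__X__XXXXXXXXXXX__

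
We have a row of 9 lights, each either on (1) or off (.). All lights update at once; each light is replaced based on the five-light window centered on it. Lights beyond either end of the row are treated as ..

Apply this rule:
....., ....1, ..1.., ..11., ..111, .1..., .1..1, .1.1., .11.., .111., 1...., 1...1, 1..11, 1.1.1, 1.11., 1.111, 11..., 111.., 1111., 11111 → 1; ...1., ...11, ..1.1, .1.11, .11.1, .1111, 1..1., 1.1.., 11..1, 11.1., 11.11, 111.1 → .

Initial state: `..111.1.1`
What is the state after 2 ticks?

..11.1111

1.11..11.
..11.1111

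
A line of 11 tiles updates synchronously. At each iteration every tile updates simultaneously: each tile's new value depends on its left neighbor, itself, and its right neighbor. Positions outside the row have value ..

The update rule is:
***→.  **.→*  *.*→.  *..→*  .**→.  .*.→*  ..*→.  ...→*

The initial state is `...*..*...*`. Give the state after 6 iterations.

*...*.*.*.*

**.**.***.*
.*..*...*.*
.**.***.*.*
..*...*.*.*
*.***.*.*.*
*...*.*.*.*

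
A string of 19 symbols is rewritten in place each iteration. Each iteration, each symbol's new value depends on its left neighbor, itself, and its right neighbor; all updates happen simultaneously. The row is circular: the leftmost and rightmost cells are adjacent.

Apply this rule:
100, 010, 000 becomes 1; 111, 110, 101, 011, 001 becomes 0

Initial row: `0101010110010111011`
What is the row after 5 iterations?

0101010001010000000
0101011101011111111
0101000001000000000
0101111101111111111
0100000000000000000

0100000000000000000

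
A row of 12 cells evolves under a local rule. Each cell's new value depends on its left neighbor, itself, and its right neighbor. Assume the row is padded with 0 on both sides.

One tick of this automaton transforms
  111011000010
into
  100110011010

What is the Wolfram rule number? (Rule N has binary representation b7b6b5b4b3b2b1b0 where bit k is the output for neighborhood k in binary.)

position 1: 111 → 0  (bit 7 = 0)
position 2: 110 → 0  (bit 6 = 0)
position 3: 101 → 1  (bit 5 = 1)
position 6: 100 → 0  (bit 4 = 0)
position 0: 011 → 1  (bit 3 = 1)
position 10: 010 → 1  (bit 2 = 1)
position 9: 001 → 0  (bit 1 = 0)
position 7: 000 → 1  (bit 0 = 1)
bits b7..b0 = 00101101 = 45

45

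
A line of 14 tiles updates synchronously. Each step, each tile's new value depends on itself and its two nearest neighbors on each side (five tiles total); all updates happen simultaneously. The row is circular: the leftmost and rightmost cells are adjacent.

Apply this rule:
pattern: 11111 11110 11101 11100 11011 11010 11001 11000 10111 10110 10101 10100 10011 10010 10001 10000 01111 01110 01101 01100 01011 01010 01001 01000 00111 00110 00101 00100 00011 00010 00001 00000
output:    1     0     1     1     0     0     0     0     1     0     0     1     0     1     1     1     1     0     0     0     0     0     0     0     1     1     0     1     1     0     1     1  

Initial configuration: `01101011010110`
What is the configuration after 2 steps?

01011111111111

step 1: 01000000000000
step 2: 01011111111111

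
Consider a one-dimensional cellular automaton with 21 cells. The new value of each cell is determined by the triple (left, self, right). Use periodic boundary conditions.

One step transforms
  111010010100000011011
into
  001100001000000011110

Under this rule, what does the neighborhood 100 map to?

0

At position 5 the neighborhood is 100; the next row has 0 there.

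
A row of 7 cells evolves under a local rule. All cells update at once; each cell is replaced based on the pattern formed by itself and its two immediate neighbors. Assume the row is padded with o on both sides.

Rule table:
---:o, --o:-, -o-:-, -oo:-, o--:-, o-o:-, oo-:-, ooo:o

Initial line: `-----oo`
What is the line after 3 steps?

step 1: -ooo--o
step 2: --o----
step 3: ----oo-

----oo-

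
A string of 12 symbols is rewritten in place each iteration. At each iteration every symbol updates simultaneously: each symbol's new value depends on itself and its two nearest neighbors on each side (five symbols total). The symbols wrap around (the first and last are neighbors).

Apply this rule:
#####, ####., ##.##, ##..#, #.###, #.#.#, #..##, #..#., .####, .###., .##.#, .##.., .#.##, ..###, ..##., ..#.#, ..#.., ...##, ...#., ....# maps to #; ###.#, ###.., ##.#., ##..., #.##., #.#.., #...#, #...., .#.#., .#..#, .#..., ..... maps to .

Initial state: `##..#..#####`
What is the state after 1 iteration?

#.###.######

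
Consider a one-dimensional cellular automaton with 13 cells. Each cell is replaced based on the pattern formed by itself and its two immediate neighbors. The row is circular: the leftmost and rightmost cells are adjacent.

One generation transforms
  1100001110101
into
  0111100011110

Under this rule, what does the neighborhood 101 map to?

At position 9 the neighborhood is 101; the next row has 1 there.

1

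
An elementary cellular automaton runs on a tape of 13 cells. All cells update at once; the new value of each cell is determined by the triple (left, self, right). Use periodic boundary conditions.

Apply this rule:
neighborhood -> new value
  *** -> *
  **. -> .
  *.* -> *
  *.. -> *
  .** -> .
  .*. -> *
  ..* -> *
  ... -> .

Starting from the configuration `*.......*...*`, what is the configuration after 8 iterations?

.******.*.*.*

.*.....***.*.
***...*.*.***
**.*.*****.**
*.***.***.*.*
.*.*.*.*.***.
*********.*.*
********.***.
.******.*.*.*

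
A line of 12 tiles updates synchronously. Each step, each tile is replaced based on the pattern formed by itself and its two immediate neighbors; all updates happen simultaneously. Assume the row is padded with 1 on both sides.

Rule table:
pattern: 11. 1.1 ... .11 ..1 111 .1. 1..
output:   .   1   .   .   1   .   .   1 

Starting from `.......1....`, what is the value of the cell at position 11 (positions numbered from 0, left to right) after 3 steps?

1.....1.1..1
.1...1.1.11.
1.1.1.1.1..1
position 11 holds 1

1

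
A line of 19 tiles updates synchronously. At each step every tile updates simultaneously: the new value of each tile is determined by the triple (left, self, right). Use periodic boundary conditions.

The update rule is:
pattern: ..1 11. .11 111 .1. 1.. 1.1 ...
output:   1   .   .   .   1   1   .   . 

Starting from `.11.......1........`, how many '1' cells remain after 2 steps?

1..1.....111.......
11111...1...1.....1
count of 1: 8

8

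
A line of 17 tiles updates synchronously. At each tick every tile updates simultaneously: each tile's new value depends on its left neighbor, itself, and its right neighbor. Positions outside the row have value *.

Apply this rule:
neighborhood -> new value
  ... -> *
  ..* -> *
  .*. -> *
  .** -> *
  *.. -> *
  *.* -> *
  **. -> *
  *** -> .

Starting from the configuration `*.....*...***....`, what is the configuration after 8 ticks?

..........***....

***********.*****
..........***....
***********.*****  (repeats tick 1; period 2)
tick 8: ..........***....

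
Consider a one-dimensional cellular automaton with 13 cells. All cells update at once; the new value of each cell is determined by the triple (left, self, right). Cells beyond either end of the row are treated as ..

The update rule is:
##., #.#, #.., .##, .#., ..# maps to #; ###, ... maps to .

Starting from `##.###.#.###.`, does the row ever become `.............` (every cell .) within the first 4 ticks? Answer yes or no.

no

####.#####.##
#..###...####
####.##.##..#
#..##########
tick 4 is #..##########, still not uniform .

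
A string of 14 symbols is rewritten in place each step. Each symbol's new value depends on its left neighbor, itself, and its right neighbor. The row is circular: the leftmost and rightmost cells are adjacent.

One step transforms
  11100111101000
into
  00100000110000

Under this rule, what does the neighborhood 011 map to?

At position 0 the neighborhood is 011; the next row has 0 there.

0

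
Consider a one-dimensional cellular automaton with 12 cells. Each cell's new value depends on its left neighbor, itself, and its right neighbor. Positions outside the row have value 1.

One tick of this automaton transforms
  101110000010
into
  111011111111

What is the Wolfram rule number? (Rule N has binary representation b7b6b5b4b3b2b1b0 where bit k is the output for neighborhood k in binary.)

127

position 3: 111 → 0  (bit 7 = 0)
position 0: 110 → 1  (bit 6 = 1)
position 1: 101 → 1  (bit 5 = 1)
position 5: 100 → 1  (bit 4 = 1)
position 2: 011 → 1  (bit 3 = 1)
position 10: 010 → 1  (bit 2 = 1)
position 9: 001 → 1  (bit 1 = 1)
position 6: 000 → 1  (bit 0 = 1)
bits b7..b0 = 01111111 = 127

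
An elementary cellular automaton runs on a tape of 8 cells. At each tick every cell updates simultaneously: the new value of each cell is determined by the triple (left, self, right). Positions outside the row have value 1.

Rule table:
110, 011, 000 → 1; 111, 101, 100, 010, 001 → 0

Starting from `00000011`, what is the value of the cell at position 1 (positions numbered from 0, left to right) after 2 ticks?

01111010
01001000
position 1 holds 1

1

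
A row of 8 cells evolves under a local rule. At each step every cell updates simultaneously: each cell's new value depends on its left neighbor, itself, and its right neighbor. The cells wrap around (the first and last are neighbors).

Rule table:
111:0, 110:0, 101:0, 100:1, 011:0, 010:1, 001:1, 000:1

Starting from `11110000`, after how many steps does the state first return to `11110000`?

2

00001111
11110000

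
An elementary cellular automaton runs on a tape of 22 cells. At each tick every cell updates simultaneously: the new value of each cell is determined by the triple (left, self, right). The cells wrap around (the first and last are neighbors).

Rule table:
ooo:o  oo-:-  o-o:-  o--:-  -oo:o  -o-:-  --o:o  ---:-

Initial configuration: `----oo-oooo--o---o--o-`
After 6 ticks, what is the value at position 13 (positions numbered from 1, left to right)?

-

tick 1: ---oo--ooo--o---o--o--
tick 2: --oo--ooo--o---o--o---
tick 3: -oo--ooo--o---o--o----
tick 4: oo--ooo--o---o--o-----
tick 5: o--ooo--o---o--o-----o
tick 6: --ooo--o---o--o-----oo
position 13 holds -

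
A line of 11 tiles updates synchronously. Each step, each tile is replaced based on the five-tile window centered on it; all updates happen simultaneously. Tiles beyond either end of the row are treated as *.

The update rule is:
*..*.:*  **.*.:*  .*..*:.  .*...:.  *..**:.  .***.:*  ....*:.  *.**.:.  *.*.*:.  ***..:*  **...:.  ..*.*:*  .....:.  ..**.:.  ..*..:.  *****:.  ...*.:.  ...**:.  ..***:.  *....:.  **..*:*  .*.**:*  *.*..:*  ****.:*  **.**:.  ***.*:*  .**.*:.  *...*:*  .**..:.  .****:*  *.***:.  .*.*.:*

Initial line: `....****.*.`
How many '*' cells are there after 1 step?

5

.....****.*
count of *: 5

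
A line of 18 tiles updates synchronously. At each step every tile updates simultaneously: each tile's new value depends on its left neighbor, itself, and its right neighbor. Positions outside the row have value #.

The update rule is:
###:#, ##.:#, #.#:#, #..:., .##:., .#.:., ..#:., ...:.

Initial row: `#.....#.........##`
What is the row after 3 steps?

#................#
#.................
#.................

#.................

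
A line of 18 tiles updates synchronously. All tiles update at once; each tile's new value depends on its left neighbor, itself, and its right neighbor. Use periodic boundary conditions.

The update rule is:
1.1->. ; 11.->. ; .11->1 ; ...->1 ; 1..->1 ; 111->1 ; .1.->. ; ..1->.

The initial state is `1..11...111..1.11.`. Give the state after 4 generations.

generation 1: .1.1.11.11.1...1..
generation 2: .....1..1...11..11
generation 3: 1111..1..11.1.1.1.
generation 4: 111.1..1.1........

111.1..1.1........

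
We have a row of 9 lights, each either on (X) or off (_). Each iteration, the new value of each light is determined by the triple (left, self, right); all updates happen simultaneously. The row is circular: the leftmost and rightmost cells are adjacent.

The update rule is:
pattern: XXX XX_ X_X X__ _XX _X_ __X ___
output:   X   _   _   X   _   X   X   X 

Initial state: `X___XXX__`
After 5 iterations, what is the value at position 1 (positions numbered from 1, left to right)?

X

iteration 1: XXXX_X_XX
iteration 2: XXX__X__X
iteration 3: XX_XXXXX_
iteration 4: ____XXX__
iteration 5: XXXX_X_XX
position 1 holds X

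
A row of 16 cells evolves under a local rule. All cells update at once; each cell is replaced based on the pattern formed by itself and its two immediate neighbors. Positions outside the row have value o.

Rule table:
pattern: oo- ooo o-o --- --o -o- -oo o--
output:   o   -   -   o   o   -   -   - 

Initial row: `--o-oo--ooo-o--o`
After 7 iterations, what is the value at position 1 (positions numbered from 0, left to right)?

o

-o---o-o--o---o-
---oo----o--oo--
-oo-o-ooo--o-o-o
--o-----o-o-----
-o--oooo----oooo
---o---o-ooo----
-oo--oo----o-ooo
position 1 holds o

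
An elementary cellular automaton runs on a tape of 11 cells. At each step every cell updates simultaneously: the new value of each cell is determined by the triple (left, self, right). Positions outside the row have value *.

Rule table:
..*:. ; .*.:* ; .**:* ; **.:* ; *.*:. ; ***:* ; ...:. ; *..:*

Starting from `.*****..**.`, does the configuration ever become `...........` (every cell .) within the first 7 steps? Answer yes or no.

.******.**.
.******.**.  (fixed point — unchanged through step 7)
step 7 is .******.**., still not uniform .

no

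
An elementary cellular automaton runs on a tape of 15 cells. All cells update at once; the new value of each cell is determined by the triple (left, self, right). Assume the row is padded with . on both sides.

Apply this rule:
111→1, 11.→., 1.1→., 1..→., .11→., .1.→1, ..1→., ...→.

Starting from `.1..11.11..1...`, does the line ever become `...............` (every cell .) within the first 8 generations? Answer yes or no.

no

.1.........1...
.1.........1...  (fixed point — unchanged through generation 8)
generation 8 is .1.........1..., still not uniform .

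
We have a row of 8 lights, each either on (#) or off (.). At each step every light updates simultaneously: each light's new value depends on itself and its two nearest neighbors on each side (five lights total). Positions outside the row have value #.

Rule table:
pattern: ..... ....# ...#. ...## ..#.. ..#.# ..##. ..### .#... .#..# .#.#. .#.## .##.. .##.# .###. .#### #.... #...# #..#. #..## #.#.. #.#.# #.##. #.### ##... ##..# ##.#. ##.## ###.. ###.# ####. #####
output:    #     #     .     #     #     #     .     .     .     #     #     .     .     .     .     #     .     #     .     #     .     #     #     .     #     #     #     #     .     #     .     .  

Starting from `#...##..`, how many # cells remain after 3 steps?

4

.###..##
#...##.#
.###..#.
count of #: 4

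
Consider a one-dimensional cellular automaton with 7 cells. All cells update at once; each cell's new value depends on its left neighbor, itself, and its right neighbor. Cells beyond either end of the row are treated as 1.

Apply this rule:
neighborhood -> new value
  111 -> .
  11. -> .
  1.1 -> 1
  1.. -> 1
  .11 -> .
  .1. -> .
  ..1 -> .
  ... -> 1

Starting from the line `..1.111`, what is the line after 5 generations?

1.1..1.

1..1...
.1..11.
1.1...1
.1.11..
1.1..1.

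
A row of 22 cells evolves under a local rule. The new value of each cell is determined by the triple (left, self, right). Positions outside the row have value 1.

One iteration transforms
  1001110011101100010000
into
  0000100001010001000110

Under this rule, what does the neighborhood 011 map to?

0

At position 3 the neighborhood is 011; the next row has 0 there.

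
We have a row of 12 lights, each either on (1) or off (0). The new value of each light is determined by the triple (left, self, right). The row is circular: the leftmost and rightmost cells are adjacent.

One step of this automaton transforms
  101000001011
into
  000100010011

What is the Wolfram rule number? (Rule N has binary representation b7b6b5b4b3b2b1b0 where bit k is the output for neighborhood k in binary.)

position 11: 111 → 1  (bit 7 = 1)
position 0: 110 → 0  (bit 6 = 0)
position 1: 101 → 0  (bit 5 = 0)
position 3: 100 → 1  (bit 4 = 1)
position 10: 011 → 1  (bit 3 = 1)
position 2: 010 → 0  (bit 2 = 0)
position 7: 001 → 1  (bit 1 = 1)
position 4: 000 → 0  (bit 0 = 0)
bits b7..b0 = 10011010 = 154

154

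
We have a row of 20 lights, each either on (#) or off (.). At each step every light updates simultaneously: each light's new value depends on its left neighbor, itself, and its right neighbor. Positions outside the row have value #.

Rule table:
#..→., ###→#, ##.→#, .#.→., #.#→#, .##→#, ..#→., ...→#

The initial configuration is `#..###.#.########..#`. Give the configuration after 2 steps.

#..##############..#

#..####.#########..#
#..##############..#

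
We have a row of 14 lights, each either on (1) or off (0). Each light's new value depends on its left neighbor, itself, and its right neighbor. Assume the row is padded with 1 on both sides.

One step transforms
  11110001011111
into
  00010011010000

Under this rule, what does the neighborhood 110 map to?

1

At position 3 the neighborhood is 110; the next row has 1 there.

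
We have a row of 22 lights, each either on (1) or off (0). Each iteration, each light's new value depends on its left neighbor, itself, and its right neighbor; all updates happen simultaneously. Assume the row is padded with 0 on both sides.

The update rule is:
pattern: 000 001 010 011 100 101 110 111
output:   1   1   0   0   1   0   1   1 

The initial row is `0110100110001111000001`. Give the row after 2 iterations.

iteration 1: 1010011011110111111110
iteration 2: 0001101001110011111111

0001101001110011111111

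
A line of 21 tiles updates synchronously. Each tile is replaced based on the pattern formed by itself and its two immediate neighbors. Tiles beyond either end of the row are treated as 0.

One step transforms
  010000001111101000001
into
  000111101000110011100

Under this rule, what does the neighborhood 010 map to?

0

At position 1 the neighborhood is 010; the next row has 0 there.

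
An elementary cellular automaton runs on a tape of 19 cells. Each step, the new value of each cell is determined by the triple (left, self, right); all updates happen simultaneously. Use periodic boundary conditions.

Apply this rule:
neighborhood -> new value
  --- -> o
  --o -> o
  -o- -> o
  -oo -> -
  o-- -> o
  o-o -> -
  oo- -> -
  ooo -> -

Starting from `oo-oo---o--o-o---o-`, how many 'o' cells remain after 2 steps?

-----ooooooo-ooooo-
ooooo-------------o
count of o: 6

6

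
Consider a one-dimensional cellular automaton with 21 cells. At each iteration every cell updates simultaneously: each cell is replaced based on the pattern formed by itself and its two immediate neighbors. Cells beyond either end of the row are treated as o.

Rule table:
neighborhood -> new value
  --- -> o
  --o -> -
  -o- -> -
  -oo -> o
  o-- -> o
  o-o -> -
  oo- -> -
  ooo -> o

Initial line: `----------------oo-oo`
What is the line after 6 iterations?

iteration 1: ooooooooooooooo-o--oo
iteration 2: oooooooooooooo---o-oo
iteration 3: ooooooooooooo-oo---oo
iteration 4: oooooooooooo--o-oo-oo
iteration 5: ooooooooooo-o---o--oo
iteration 6: oooooooooo---oo--o-oo

oooooooooo---oo--o-oo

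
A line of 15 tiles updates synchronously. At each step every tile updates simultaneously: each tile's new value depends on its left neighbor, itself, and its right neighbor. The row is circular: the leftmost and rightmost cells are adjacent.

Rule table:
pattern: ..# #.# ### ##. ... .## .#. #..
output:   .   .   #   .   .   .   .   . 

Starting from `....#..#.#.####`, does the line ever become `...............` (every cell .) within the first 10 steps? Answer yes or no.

yes

............##.
...............
all cells are . at step 2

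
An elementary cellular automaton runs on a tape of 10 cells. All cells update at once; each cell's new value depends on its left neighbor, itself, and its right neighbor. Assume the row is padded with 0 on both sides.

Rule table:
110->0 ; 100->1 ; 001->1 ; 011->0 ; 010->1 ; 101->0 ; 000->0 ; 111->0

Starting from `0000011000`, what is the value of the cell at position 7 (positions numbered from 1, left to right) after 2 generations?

1

0000100100
0001111110
position 7 holds 1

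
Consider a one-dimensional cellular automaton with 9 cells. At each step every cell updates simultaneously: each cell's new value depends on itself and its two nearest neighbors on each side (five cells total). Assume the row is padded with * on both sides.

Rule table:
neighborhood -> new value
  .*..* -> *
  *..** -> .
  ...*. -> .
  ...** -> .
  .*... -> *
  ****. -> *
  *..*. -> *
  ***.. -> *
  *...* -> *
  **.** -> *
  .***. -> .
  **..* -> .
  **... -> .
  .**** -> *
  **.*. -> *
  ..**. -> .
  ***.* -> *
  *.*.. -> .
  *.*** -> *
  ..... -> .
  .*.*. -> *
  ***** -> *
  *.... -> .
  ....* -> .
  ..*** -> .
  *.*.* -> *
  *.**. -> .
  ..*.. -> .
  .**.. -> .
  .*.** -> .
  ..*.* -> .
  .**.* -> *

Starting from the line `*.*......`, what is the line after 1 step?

**.*.....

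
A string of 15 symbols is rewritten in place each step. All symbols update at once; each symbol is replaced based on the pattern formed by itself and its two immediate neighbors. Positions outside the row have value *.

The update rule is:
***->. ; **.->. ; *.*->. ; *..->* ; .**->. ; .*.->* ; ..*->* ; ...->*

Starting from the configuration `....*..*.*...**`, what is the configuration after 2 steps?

********.****..
.............**

.............**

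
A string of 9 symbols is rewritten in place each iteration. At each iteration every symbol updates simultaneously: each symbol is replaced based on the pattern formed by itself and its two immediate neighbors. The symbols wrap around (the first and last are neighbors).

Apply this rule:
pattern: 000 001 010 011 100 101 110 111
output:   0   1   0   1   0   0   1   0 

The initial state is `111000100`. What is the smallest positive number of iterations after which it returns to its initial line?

101001001
100010011
100100110
001001110
010011010
100111000
001101001
011100010
110100100
110001001
010010011
000100111
001001101
010011100
100110100
001110001
011010010
111000100

18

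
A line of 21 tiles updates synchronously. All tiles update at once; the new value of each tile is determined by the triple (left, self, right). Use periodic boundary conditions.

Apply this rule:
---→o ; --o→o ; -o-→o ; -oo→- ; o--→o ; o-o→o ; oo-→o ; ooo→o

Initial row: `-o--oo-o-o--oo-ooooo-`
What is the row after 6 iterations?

oooo-ooooooo-oo-ooooo
ooooo-ooooooo-oo-oooo
oooooo-ooooooo-oo-ooo
ooooooo-ooooooo-oo-oo
oooooooo-ooooooo-oo-o
ooooooooo-ooooooo-oo-

ooooooooo-ooooooo-oo-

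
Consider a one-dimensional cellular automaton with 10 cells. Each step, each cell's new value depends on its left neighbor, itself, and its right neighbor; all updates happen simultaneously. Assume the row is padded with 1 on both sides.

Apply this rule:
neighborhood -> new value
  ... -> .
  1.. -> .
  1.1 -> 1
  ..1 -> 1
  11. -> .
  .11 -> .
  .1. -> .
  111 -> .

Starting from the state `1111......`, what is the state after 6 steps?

.........1
........1.
.......1.1
......1.1.
.....1.1.1
....1.1.1.

....1.1.1.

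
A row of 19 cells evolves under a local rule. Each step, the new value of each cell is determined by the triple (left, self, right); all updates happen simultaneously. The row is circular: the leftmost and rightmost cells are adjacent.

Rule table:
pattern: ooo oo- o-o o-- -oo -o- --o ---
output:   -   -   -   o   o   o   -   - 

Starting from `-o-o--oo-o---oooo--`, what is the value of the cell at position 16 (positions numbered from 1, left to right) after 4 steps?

o

step 1: -o-oo-o--oo--o---o-
step 2: -o-o--oo-o-o-oo--oo
step 3: -o-oo-o--o-o-o-o-o-
step 4: -o-o--oo-o-o-o-o-oo
position 16 holds o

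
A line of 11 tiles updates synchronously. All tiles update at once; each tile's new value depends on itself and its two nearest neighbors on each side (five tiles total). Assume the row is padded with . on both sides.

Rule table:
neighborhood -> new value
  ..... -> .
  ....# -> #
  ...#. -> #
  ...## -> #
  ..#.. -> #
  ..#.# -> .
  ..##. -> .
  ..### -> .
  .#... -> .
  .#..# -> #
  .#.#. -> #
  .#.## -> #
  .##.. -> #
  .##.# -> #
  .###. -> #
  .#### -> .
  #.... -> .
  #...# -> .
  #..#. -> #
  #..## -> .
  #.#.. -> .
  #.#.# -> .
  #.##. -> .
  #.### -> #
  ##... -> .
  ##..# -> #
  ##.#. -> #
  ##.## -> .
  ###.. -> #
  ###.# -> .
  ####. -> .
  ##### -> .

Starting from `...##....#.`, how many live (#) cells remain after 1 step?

.##.#..###.
count of #: 6

6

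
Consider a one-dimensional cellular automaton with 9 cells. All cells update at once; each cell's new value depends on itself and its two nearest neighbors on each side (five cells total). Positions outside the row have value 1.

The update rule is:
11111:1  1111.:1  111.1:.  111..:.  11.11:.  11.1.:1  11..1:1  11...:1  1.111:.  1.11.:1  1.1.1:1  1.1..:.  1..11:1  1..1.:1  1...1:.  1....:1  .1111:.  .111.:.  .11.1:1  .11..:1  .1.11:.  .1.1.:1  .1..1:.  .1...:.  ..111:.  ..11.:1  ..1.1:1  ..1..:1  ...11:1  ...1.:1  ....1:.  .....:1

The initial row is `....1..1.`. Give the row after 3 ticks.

11.11.11.
1..11.11.
.1111.11.

.1111.11.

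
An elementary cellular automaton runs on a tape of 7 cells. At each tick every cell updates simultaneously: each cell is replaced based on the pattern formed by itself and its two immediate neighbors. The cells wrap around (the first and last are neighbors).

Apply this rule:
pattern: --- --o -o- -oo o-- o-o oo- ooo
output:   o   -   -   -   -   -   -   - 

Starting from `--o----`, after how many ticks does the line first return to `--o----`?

2

o---ooo
--o----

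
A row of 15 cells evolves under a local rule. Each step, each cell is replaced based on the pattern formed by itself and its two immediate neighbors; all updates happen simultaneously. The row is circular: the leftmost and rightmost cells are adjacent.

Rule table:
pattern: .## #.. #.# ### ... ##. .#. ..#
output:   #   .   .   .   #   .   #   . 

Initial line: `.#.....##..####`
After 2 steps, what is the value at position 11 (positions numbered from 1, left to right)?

.

.#.###.#...#...
.#.#...#.#.#.##
position 11 holds .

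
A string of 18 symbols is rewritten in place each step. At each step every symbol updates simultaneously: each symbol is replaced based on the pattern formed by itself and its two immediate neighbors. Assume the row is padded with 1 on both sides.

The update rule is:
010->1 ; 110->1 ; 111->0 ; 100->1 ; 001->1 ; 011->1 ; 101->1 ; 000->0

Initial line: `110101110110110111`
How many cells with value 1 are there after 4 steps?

011111011111111100
110001110000000111
011011011000001100
111111111100011111
count of 1: 15

15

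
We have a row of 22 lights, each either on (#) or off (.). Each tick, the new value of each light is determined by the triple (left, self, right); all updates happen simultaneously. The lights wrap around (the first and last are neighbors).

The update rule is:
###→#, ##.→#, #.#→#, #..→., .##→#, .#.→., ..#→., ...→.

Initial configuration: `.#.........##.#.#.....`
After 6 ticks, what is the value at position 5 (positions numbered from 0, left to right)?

tick 1: ...........###.#......
tick 2: ...........####.......
tick 3: ...........####.......  (fixed point — unchanged through tick 6)
position 5 holds .

.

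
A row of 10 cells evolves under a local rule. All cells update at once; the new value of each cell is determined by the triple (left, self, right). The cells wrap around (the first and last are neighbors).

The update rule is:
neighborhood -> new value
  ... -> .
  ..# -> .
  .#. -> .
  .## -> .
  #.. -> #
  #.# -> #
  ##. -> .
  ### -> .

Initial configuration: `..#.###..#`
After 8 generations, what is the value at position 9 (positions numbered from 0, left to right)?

.

#..#...#..
.#..#...#.
..#..#...#
#..#..#...
.#..#..#..
..#..#..#.
...#..#..#
#...#..#..
position 9 holds .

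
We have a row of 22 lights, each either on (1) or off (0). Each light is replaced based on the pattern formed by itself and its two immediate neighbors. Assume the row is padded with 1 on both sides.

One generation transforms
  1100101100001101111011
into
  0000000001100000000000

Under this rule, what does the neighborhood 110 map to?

At position 1 the neighborhood is 110; the next row has 0 there.

0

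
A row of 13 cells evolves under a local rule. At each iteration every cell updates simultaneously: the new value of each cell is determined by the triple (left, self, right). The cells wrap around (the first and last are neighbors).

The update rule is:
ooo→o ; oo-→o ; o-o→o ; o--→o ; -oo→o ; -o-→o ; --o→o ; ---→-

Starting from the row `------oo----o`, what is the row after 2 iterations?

oo--ooooooooo

o----oooo--oo
oo--ooooooooo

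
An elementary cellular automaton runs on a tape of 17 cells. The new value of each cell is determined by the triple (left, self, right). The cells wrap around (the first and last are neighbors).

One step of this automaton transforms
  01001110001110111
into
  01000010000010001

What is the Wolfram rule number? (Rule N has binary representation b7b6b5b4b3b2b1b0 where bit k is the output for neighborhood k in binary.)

position 5: 111 → 0  (bit 7 = 0)
position 6: 110 → 1  (bit 6 = 1)
position 0: 101 → 0  (bit 5 = 0)
position 2: 100 → 0  (bit 4 = 0)
position 4: 011 → 0  (bit 3 = 0)
position 1: 010 → 1  (bit 2 = 1)
position 3: 001 → 0  (bit 1 = 0)
position 8: 000 → 0  (bit 0 = 0)
bits b7..b0 = 01000100 = 68

68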